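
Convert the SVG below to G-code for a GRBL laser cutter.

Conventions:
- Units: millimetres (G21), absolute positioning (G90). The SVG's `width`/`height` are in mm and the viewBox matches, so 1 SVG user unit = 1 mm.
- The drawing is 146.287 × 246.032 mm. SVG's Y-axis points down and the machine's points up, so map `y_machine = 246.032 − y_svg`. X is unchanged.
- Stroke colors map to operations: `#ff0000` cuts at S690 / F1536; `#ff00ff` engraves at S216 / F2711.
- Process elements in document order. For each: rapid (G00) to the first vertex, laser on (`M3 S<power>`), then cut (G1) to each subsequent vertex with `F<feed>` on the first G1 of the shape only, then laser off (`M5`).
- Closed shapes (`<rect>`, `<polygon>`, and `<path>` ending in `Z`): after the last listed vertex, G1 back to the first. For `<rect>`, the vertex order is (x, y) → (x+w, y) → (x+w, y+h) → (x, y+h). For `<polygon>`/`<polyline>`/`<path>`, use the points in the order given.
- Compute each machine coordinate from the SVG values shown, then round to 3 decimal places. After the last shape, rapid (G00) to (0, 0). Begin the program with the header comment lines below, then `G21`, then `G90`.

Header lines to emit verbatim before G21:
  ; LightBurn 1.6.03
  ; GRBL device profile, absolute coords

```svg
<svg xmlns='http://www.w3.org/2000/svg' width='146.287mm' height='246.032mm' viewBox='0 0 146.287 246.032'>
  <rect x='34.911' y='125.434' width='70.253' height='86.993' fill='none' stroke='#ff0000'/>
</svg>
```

viewBox `0 0 146.287 246.032` with mm width/height → 1 unit = 1 mm. Flip: y_m = 246.032 − y_svg.

**Shape 1** — `<rect>` rectangle, stroke `#ff0000` → cut (S690, F1536). Machine vertices: (34.911,120.598) → (105.164,120.598) → (105.164,33.605) → (34.911,33.605) → (34.911,120.598). Closed: final G1 returns to the first vertex.

; LightBurn 1.6.03
; GRBL device profile, absolute coords
G21
G90
G00 X34.911 Y120.598
M3 S690
G1 X105.164 Y120.598 F1536
G1 X105.164 Y33.605
G1 X34.911 Y33.605
G1 X34.911 Y120.598
M5
G00 X0.000 Y0.000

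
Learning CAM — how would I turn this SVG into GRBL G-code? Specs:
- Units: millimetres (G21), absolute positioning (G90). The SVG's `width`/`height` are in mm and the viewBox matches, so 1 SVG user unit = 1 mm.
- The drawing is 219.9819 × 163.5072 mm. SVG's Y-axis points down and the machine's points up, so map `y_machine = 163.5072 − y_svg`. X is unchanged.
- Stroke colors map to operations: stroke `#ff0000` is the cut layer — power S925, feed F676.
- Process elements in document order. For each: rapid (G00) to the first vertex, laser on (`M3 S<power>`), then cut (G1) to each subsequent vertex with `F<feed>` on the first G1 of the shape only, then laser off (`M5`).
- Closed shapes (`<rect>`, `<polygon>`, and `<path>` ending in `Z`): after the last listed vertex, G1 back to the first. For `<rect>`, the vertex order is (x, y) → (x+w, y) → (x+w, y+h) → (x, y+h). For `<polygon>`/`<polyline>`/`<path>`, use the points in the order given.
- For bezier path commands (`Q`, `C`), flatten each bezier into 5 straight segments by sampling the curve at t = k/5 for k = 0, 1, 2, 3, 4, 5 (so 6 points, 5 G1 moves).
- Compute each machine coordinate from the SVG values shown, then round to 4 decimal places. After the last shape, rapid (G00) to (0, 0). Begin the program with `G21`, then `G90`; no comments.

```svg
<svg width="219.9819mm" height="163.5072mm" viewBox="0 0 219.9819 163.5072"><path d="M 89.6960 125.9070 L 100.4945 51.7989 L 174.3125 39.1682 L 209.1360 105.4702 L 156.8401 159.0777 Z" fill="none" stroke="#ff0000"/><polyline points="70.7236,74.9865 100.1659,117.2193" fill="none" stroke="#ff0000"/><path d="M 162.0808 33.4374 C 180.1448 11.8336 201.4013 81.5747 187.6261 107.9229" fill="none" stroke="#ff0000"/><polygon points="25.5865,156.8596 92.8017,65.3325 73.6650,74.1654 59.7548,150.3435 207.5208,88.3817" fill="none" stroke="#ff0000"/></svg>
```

G21
G90
G00 X89.6960 Y37.6002
M3 S925
G1 X100.4945 Y111.7083 F676
G1 X174.3125 Y124.3390
G1 X209.1360 Y58.0370
G1 X156.8401 Y4.4295
G1 X89.6960 Y37.6002
M5
G00 X70.7236 Y88.5207
M3 S925
G1 X100.1659 Y46.2879 F676
M5
G00 X162.0808 Y130.0698
M3 S925
G1 X172.9965 Y133.1486 F676
G1 X182.8437 Y120.7720
G1 X189.7875 Y99.4075
G1 X191.9932 Y75.5225
G1 X187.6261 Y55.5843
M5
G00 X25.5865 Y6.6476
M3 S925
G1 X92.8017 Y98.1747 F676
G1 X73.6650 Y89.3418
G1 X59.7548 Y13.1637
G1 X207.5208 Y75.1255
G1 X25.5865 Y6.6476
M5
G00 X0.0000 Y0.0000

1 u = 1 mm; y_m = 163.5072 − y.

[1] `<path>` regular polygon, #ff0000→cut S925 F676: (89.6960,37.6002) → (100.4945,111.7083) → (174.3125,124.3390) → (209.1360,58.0370) → (156.8401,4.4295) → (89.6960,37.6002) (closed)

[2] `<polyline>` line segment, #ff0000→cut S925 F676: (70.7236,88.5207) → (100.1659,46.2879)

[3] `<path>` cubic bezier, #ff0000→cut S925 F676: (162.0808,130.0698) → (172.9965,133.1486) → (182.8437,120.7720) → (189.7875,99.4075) → (191.9932,75.5225) → (187.6261,55.5843)

[4] `<polygon>` closed polygon, #ff0000→cut S925 F676: (25.5865,6.6476) → (92.8017,98.1747) → (73.6650,89.3418) → (59.7548,13.1637) → (207.5208,75.1255) → (25.5865,6.6476) (closed)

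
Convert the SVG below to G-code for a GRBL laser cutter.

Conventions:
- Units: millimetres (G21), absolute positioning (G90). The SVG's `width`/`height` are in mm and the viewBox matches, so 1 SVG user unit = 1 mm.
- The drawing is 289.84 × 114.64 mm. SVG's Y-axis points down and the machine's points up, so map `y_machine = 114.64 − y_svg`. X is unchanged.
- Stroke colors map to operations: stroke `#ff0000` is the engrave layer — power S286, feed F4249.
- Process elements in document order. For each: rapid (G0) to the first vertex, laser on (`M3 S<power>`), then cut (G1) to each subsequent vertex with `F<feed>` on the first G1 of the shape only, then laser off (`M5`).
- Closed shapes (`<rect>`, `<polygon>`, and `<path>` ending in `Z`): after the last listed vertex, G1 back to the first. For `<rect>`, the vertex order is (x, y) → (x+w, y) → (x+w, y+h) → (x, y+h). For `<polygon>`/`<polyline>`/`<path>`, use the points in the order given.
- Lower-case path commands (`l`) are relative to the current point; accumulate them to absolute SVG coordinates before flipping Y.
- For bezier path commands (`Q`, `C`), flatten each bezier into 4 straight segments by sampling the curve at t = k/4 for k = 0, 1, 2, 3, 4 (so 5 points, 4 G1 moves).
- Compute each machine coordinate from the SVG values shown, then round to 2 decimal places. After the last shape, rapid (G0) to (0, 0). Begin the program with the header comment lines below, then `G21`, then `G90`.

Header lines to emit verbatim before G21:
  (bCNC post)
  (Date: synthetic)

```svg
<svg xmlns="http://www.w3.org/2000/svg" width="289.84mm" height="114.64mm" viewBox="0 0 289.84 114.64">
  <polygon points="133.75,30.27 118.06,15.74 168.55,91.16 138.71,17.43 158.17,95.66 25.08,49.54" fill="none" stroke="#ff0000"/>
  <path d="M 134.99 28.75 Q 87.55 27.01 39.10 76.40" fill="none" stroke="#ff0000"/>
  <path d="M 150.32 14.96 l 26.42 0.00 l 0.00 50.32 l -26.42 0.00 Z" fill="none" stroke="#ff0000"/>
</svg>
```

(bCNC post)
(Date: synthetic)
G21
G90
G0 X133.75 Y84.37
M3 S286
G1 X118.06 Y98.90 F4249
G1 X168.55 Y23.48
G1 X138.71 Y97.21
G1 X158.17 Y18.98
G1 X25.08 Y65.10
G1 X133.75 Y84.37
M5
G0 X134.99 Y85.89
M3 S286
G1 X111.21 Y83.56 F4249
G1 X87.30 Y74.85
G1 X63.26 Y59.74
G1 X39.10 Y38.24
M5
G0 X150.32 Y99.68
M3 S286
G1 X176.74 Y99.68 F4249
G1 X176.74 Y49.36
G1 X150.32 Y49.36
G1 X150.32 Y99.68
M5
G0 X0.00 Y0.00

Since the viewBox matches the mm dimensions, user units are millimetres directly. The only transform is the Y-flip y_m = 114.64 − y_svg.

Shape 1 is a closed polygon drawn with `<polygon>`. Its stroke #ff0000 means engrave at S286, F4249. After flipping Y the toolpath is (133.75,84.37) → (118.06,98.90) → (168.55,23.48) → (138.71,97.21) → (158.17,18.98) → (25.08,65.10) → (133.75,84.37), returning to the start.

Shape 2 is a quadratic bezier drawn with `<path>`. Its stroke #ff0000 means engrave at S286, F4249. After flipping Y the toolpath is (134.99,85.89) → (111.21,83.56) → (87.30,74.85) → (63.26,59.74) → (39.10,38.24).

Shape 3 is a rectangle drawn with `<path>`. Its stroke #ff0000 means engrave at S286, F4249. After flipping Y the toolpath is (150.32,99.68) → (176.74,99.68) → (176.74,49.36) → (150.32,49.36) → (150.32,99.68), returning to the start.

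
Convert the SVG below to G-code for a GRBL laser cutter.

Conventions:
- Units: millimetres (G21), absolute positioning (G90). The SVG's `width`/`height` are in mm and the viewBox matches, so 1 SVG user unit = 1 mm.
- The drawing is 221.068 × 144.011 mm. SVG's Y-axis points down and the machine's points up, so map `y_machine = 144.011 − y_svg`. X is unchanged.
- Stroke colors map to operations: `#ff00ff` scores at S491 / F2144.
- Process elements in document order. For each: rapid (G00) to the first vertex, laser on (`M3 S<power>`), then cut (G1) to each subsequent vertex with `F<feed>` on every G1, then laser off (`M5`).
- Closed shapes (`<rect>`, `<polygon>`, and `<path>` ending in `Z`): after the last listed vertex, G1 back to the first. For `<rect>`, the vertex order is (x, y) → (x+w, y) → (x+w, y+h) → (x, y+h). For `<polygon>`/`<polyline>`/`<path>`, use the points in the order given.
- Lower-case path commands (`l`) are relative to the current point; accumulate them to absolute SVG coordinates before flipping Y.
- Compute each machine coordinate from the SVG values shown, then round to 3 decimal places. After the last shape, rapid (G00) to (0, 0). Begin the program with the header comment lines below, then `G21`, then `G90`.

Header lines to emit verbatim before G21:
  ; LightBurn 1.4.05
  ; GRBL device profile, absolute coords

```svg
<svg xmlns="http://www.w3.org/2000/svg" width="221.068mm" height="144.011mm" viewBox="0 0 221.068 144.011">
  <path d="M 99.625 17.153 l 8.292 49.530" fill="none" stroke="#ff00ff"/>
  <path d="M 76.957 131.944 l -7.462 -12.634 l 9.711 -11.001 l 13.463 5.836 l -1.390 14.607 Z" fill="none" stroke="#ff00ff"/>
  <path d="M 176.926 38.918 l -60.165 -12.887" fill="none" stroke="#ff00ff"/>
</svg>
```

Since the viewBox matches the mm dimensions, user units are millimetres directly. The only transform is the Y-flip y_m = 144.011 − y_svg.

Shape 1 is a line segment drawn with `<path>`. Its stroke #ff00ff means score at S491, F2144. After flipping Y the toolpath is (99.625,126.858) → (107.917,77.328).

Shape 2 is a regular polygon drawn with `<path>`. Its stroke #ff00ff means score at S491, F2144. After flipping Y the toolpath is (76.957,12.067) → (69.495,24.701) → (79.206,35.702) → (92.669,29.866) → (91.279,15.259) → (76.957,12.067), returning to the start.

Shape 3 is a line segment drawn with `<path>`. Its stroke #ff00ff means score at S491, F2144. After flipping Y the toolpath is (176.926,105.093) → (116.761,117.980).

; LightBurn 1.4.05
; GRBL device profile, absolute coords
G21
G90
G00 X99.625 Y126.858
M3 S491
G1 X107.917 Y77.328 F2144
M5
G00 X76.957 Y12.067
M3 S491
G1 X69.495 Y24.701 F2144
G1 X79.206 Y35.702 F2144
G1 X92.669 Y29.866 F2144
G1 X91.279 Y15.259 F2144
G1 X76.957 Y12.067 F2144
M5
G00 X176.926 Y105.093
M3 S491
G1 X116.761 Y117.980 F2144
M5
G00 X0.000 Y0.000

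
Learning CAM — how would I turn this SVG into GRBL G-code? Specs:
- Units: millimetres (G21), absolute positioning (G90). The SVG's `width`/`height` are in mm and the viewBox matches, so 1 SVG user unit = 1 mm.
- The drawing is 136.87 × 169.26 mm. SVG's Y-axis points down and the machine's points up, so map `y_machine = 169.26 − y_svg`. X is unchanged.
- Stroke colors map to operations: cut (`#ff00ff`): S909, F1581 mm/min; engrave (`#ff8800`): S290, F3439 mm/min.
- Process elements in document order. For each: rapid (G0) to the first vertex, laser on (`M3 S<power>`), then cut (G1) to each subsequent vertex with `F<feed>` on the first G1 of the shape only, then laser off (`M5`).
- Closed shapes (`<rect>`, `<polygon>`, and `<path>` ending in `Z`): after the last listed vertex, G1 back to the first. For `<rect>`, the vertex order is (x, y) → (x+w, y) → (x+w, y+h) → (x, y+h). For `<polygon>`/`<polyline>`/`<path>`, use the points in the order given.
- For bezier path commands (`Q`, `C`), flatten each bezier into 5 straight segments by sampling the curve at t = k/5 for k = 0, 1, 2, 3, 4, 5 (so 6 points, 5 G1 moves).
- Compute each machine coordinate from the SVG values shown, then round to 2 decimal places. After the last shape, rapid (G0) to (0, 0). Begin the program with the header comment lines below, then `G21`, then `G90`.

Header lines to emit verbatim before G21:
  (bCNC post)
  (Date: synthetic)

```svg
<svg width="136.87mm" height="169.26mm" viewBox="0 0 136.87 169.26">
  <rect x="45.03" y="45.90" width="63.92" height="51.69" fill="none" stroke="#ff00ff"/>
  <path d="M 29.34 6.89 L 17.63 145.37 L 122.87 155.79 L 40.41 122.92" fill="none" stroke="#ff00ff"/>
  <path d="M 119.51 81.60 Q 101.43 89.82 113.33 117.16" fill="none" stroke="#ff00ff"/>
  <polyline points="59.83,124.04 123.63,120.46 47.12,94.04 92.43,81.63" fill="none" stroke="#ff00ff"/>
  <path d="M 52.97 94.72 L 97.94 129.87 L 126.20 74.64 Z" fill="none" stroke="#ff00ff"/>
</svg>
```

(bCNC post)
(Date: synthetic)
G21
G90
G0 X45.03 Y123.36
M3 S909
G1 X108.95 Y123.36 F1581
G1 X108.95 Y71.67
G1 X45.03 Y71.67
G1 X45.03 Y123.36
M5
G0 X29.34 Y162.37
M3 S909
G1 X17.63 Y23.89 F1581
G1 X122.87 Y13.47
G1 X40.41 Y46.34
M5
G0 X119.51 Y87.66
M3 S909
G1 X113.48 Y83.61 F1581
G1 X109.84 Y78.02
G1 X108.61 Y70.91
G1 X109.77 Y62.27
G1 X113.33 Y52.10
M5
G0 X59.83 Y45.22
M3 S909
G1 X123.63 Y48.80 F1581
G1 X47.12 Y75.22
G1 X92.43 Y87.63
M5
G0 X52.97 Y74.54
M3 S909
G1 X97.94 Y39.39 F1581
G1 X126.20 Y94.62
G1 X52.97 Y74.54
M5
G0 X0.00 Y0.00

Since the viewBox matches the mm dimensions, user units are millimetres directly. The only transform is the Y-flip y_m = 169.26 − y_svg.

Shape 1 is a rectangle drawn with `<rect>`. Its stroke #ff00ff means cut at S909, F1581. After flipping Y the toolpath is (45.03,123.36) → (108.95,123.36) → (108.95,71.67) → (45.03,71.67) → (45.03,123.36), returning to the start.

Shape 2 is a open polyline drawn with `<path>`. Its stroke #ff00ff means cut at S909, F1581. After flipping Y the toolpath is (29.34,162.37) → (17.63,23.89) → (122.87,13.47) → (40.41,46.34).

Shape 3 is a quadratic bezier drawn with `<path>`. Its stroke #ff00ff means cut at S909, F1581. After flipping Y the toolpath is (119.51,87.66) → (113.48,83.61) → (109.84,78.02) → (108.61,70.91) → (109.77,62.27) → (113.33,52.10).

Shape 4 is a open polyline drawn with `<polyline>`. Its stroke #ff00ff means cut at S909, F1581. After flipping Y the toolpath is (59.83,45.22) → (123.63,48.80) → (47.12,75.22) → (92.43,87.63).

Shape 5 is a closed polygon drawn with `<path>`. Its stroke #ff00ff means cut at S909, F1581. After flipping Y the toolpath is (52.97,74.54) → (97.94,39.39) → (126.20,94.62) → (52.97,74.54), returning to the start.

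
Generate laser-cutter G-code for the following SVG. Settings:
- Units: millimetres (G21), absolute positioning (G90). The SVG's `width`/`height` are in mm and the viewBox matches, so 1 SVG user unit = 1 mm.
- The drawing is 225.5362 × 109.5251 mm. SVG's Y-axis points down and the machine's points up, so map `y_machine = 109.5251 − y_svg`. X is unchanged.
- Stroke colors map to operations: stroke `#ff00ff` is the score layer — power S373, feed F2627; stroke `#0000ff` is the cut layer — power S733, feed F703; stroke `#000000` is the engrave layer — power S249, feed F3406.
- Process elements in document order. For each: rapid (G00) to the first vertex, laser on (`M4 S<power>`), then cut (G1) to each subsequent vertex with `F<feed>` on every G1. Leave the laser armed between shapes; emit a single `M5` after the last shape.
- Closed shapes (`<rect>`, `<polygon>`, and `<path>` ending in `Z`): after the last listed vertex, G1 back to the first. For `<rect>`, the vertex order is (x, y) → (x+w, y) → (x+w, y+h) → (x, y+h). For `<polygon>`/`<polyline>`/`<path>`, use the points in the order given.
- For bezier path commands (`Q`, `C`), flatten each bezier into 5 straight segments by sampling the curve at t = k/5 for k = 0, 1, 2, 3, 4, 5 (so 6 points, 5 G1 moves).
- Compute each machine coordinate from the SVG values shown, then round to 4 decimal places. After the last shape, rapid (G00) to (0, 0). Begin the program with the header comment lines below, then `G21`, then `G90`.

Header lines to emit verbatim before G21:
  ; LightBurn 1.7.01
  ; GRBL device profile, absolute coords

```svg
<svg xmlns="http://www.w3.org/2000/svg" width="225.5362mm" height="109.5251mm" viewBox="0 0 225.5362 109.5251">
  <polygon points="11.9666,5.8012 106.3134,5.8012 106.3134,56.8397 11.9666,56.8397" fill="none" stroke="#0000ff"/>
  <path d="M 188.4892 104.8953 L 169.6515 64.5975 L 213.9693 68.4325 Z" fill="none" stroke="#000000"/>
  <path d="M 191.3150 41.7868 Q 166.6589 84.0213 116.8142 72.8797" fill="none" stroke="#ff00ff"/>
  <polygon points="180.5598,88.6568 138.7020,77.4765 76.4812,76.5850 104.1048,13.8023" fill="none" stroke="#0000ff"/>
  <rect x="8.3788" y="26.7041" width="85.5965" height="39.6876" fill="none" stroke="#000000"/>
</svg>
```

1 u = 1 mm; y_m = 109.5251 − y.

[1] `<polygon>` rectangle, #0000ff→cut S733 F703: (11.9666,103.7239) → (106.3134,103.7239) → (106.3134,52.6854) → (11.9666,52.6854) → (11.9666,103.7239) (closed)

[2] `<path>` regular polygon, #000000→engrave S249 F3406: (188.4892,4.6298) → (169.6515,44.9276) → (213.9693,41.0926) → (188.4892,4.6298) (closed)

[3] `<path>` quadratic bezier, #ff00ff→score S373 F2627: (191.3150,67.7383) → (180.4450,52.9795) → (167.5599,42.4909) → (152.6598,36.2723) → (135.7445,34.3238) → (116.8142,36.6454)

[4] `<polygon>` closed polygon, #0000ff→cut S733 F703: (180.5598,20.8683) → (138.7020,32.0486) → (76.4812,32.9401) → (104.1048,95.7228) → (180.5598,20.8683) (closed)

[5] `<rect>` rectangle, #000000→engrave S249 F3406: (8.3788,82.8210) → (93.9753,82.8210) → (93.9753,43.1334) → (8.3788,43.1334) → (8.3788,82.8210) (closed)

; LightBurn 1.7.01
; GRBL device profile, absolute coords
G21
G90
G00 X11.9666 Y103.7239
M4 S733
G1 X106.3134 Y103.7239 F703
G1 X106.3134 Y52.6854 F703
G1 X11.9666 Y52.6854 F703
G1 X11.9666 Y103.7239 F703
G00 X188.4892 Y4.6298
M4 S249
G1 X169.6515 Y44.9276 F3406
G1 X213.9693 Y41.0926 F3406
G1 X188.4892 Y4.6298 F3406
G00 X191.3150 Y67.7383
M4 S373
G1 X180.4450 Y52.9795 F2627
G1 X167.5599 Y42.4909 F2627
G1 X152.6598 Y36.2723 F2627
G1 X135.7445 Y34.3238 F2627
G1 X116.8142 Y36.6454 F2627
G00 X180.5598 Y20.8683
M4 S733
G1 X138.7020 Y32.0486 F703
G1 X76.4812 Y32.9401 F703
G1 X104.1048 Y95.7228 F703
G1 X180.5598 Y20.8683 F703
G00 X8.3788 Y82.8210
M4 S249
G1 X93.9753 Y82.8210 F3406
G1 X93.9753 Y43.1334 F3406
G1 X8.3788 Y43.1334 F3406
G1 X8.3788 Y82.8210 F3406
M5
G00 X0.0000 Y0.0000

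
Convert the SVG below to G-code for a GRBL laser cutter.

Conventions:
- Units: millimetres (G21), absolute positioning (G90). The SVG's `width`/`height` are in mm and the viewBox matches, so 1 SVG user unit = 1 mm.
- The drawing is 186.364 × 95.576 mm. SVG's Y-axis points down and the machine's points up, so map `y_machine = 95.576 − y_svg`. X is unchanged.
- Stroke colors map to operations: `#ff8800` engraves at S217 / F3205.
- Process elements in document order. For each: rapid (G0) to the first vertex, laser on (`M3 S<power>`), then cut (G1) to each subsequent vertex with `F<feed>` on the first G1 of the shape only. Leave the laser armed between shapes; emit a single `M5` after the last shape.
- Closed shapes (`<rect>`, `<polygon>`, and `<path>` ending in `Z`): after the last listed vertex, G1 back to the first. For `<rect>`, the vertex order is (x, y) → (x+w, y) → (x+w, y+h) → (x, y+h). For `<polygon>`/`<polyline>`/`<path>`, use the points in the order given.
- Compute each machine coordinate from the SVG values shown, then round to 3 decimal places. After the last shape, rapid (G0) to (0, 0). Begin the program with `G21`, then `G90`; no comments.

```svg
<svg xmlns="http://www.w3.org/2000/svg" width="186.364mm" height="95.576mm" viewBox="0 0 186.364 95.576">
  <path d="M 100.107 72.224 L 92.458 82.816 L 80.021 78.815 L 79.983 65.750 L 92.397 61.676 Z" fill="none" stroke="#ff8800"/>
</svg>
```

G21
G90
G0 X100.107 Y23.352
M3 S217
G1 X92.458 Y12.760 F3205
G1 X80.021 Y16.761
G1 X79.983 Y29.826
G1 X92.397 Y33.900
G1 X100.107 Y23.352
M5
G0 X0.000 Y0.000

1 u = 1 mm; y_m = 95.576 − y.

[1] `<path>` regular polygon, #ff8800→engrave S217 F3205: (100.107,23.352) → (92.458,12.760) → (80.021,16.761) → (79.983,29.826) → (92.397,33.900) → (100.107,23.352) (closed)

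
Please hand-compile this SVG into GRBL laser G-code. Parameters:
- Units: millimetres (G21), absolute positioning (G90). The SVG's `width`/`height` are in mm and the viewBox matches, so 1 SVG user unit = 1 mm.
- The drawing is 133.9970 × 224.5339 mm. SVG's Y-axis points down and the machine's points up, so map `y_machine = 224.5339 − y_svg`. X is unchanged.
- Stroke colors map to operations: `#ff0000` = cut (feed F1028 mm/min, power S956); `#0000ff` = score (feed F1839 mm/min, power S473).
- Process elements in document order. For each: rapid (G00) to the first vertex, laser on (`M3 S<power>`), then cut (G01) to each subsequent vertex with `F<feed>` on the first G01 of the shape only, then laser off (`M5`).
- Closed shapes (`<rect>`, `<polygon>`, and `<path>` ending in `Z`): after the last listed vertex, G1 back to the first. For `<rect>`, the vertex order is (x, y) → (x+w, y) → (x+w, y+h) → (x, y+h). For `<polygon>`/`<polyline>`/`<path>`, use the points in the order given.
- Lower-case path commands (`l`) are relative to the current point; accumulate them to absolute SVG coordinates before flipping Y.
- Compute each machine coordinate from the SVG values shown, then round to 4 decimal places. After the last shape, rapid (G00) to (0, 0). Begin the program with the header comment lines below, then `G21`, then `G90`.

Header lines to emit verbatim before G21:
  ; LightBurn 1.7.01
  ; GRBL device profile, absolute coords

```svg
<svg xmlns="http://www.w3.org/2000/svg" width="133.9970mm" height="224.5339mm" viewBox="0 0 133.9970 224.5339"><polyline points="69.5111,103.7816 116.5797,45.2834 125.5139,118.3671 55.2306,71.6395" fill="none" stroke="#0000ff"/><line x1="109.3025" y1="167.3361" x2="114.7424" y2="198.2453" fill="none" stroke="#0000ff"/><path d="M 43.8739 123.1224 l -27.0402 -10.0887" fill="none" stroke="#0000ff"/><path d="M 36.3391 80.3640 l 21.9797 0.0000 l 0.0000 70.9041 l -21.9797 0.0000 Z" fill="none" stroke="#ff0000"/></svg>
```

viewBox `0 0 133.9970 224.5339` with mm width/height → 1 unit = 1 mm. Flip: y_m = 224.5339 − y_svg.

**Shape 1** — `<polyline>` open polyline, stroke `#0000ff` → score (S473, F1839). Machine vertices: (69.5111,120.7523) → (116.5797,179.2505) → (125.5139,106.1668) → (55.2306,152.8944). Open path.

**Shape 2** — `<line>` line segment, stroke `#0000ff` → score (S473, F1839). Machine vertices: (109.3025,57.1978) → (114.7424,26.2886). Open path.

**Shape 3** — `<path>` line segment, stroke `#0000ff` → score (S473, F1839). Machine vertices: (43.8739,101.4115) → (16.8337,111.5002). Open path.

**Shape 4** — `<path>` rectangle, stroke `#ff0000` → cut (S956, F1028). Machine vertices: (36.3391,144.1699) → (58.3188,144.1699) → (58.3188,73.2658) → (36.3391,73.2658) → (36.3391,144.1699). Closed: final G1 returns to the first vertex.

; LightBurn 1.7.01
; GRBL device profile, absolute coords
G21
G90
G00 X69.5111 Y120.7523
M3 S473
G01 X116.5797 Y179.2505 F1839
G01 X125.5139 Y106.1668
G01 X55.2306 Y152.8944
M5
G00 X109.3025 Y57.1978
M3 S473
G01 X114.7424 Y26.2886 F1839
M5
G00 X43.8739 Y101.4115
M3 S473
G01 X16.8337 Y111.5002 F1839
M5
G00 X36.3391 Y144.1699
M3 S956
G01 X58.3188 Y144.1699 F1028
G01 X58.3188 Y73.2658
G01 X36.3391 Y73.2658
G01 X36.3391 Y144.1699
M5
G00 X0.0000 Y0.0000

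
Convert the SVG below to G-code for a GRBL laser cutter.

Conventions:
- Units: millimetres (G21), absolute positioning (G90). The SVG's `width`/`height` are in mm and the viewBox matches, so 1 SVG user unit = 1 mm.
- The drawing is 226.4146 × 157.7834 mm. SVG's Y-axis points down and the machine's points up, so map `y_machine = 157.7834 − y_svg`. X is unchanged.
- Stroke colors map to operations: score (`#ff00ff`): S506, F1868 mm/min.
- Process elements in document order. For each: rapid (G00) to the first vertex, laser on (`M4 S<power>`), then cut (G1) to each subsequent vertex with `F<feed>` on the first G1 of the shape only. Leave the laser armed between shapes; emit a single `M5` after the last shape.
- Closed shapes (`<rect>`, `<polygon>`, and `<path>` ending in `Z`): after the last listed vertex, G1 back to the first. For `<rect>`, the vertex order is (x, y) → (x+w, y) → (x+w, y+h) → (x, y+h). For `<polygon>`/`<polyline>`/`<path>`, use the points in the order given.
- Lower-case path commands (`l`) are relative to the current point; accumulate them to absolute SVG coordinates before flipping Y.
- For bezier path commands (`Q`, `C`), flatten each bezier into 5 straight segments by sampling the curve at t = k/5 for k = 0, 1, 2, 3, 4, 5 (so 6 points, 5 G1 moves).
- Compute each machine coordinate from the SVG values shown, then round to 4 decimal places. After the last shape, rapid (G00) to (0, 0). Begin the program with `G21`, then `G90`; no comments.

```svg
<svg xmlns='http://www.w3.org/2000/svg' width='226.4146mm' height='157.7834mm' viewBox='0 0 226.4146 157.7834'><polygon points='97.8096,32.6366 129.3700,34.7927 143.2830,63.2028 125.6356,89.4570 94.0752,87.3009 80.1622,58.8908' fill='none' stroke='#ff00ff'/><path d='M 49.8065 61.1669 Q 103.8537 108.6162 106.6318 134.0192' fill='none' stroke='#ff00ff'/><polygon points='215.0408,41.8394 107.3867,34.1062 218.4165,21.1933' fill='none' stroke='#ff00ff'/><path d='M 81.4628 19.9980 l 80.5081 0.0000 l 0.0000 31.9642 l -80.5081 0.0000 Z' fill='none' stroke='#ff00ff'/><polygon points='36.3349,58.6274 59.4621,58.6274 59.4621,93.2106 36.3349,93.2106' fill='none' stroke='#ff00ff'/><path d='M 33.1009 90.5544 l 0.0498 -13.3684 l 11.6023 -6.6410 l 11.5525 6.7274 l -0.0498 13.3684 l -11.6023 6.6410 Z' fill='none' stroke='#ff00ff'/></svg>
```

G21
G90
G00 X97.8096 Y125.1468
M4 S506
G1 X129.3700 Y122.9907 F1868
G1 X143.2830 Y94.5806
G1 X125.6356 Y68.3264
G1 X94.0752 Y70.4825
G1 X80.1622 Y98.8926
G1 X97.8096 Y125.1468
G00 X49.8065 Y96.6165
M4 S506
G1 X69.3746 Y78.5186 F1868
G1 X84.8412 Y62.1845
G1 X96.2063 Y47.6140
G1 X103.4698 Y34.8073
G1 X106.6318 Y23.7642
G00 X215.0408 Y115.9440
M4 S506
G1 X107.3867 Y123.6772 F1868
G1 X218.4165 Y136.5901
G1 X215.0408 Y115.9440
G00 X81.4628 Y137.7854
M4 S506
G1 X161.9709 Y137.7854 F1868
G1 X161.9709 Y105.8212
G1 X81.4628 Y105.8212
G1 X81.4628 Y137.7854
G00 X36.3349 Y99.1560
M4 S506
G1 X59.4621 Y99.1560 F1868
G1 X59.4621 Y64.5728
G1 X36.3349 Y64.5728
G1 X36.3349 Y99.1560
G00 X33.1009 Y67.2290
M4 S506
G1 X33.1507 Y80.5974 F1868
G1 X44.7530 Y87.2384
G1 X56.3055 Y80.5110
G1 X56.2557 Y67.1426
G1 X44.6534 Y60.5016
G1 X33.1009 Y67.2290
M5
G00 X0.0000 Y0.0000

1 u = 1 mm; y_m = 157.7834 − y.

[1] `<polygon>` regular polygon, #ff00ff→score S506 F1868: (97.8096,125.1468) → (129.3700,122.9907) → (143.2830,94.5806) → (125.6356,68.3264) → (94.0752,70.4825) → (80.1622,98.8926) → (97.8096,125.1468) (closed)

[2] `<path>` quadratic bezier, #ff00ff→score S506 F1868: (49.8065,96.6165) → (69.3746,78.5186) → (84.8412,62.1845) → (96.2063,47.6140) → (103.4698,34.8073) → (106.6318,23.7642)

[3] `<polygon>` closed polygon, #ff00ff→score S506 F1868: (215.0408,115.9440) → (107.3867,123.6772) → (218.4165,136.5901) → (215.0408,115.9440) (closed)

[4] `<path>` rectangle, #ff00ff→score S506 F1868: (81.4628,137.7854) → (161.9709,137.7854) → (161.9709,105.8212) → (81.4628,105.8212) → (81.4628,137.7854) (closed)

[5] `<polygon>` rectangle, #ff00ff→score S506 F1868: (36.3349,99.1560) → (59.4621,99.1560) → (59.4621,64.5728) → (36.3349,64.5728) → (36.3349,99.1560) (closed)

[6] `<path>` regular polygon, #ff00ff→score S506 F1868: (33.1009,67.2290) → (33.1507,80.5974) → (44.7530,87.2384) → (56.3055,80.5110) → (56.2557,67.1426) → (44.6534,60.5016) → (33.1009,67.2290) (closed)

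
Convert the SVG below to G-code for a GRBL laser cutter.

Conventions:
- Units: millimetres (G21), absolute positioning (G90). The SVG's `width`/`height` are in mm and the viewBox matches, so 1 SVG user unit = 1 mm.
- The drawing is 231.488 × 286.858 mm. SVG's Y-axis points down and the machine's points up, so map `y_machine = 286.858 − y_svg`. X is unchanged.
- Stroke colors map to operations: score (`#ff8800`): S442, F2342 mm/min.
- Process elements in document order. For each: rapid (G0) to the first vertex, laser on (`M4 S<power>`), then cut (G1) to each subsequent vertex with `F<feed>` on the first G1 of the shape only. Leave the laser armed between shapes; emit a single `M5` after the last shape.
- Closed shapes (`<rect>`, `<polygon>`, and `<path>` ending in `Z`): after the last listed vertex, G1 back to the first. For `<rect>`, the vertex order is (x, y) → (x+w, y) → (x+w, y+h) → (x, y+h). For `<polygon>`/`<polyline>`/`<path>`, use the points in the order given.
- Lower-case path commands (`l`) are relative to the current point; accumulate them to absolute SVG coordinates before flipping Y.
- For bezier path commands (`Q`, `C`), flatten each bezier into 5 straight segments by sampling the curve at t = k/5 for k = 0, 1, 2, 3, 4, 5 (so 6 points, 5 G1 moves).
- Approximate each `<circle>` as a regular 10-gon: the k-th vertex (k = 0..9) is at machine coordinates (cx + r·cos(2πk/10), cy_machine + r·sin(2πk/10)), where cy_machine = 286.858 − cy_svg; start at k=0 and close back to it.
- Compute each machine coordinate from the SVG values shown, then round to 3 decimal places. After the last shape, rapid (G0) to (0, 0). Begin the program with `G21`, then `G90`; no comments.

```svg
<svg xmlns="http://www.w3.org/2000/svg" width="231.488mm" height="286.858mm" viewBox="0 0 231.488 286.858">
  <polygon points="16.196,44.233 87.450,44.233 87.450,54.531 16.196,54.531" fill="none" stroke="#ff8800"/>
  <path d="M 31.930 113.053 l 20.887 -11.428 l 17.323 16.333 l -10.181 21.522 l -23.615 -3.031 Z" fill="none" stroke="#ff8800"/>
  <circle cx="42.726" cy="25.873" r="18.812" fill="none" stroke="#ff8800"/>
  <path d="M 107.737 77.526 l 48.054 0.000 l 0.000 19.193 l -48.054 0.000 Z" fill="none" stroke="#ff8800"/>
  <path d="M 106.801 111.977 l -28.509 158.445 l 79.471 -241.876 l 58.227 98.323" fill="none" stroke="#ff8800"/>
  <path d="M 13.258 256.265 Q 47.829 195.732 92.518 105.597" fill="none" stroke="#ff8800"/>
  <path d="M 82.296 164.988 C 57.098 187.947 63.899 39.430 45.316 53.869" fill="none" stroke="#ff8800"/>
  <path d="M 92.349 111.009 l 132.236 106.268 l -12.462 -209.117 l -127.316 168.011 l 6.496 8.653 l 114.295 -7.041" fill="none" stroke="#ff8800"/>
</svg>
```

1 u = 1 mm; y_m = 286.858 − y.

[1] `<polygon>` rectangle, #ff8800→score S442 F2342: (16.196,242.625) → (87.450,242.625) → (87.450,232.327) → (16.196,232.327) → (16.196,242.625) (closed)

[2] `<path>` regular polygon, #ff8800→score S442 F2342: (31.930,173.805) → (52.817,185.233) → (70.140,168.900) → (59.959,147.378) → (36.344,150.409) → (31.930,173.805) (closed)

[3] `<circle>` circle, #ff8800→score S442 F2342: (61.538,260.985) → (57.945,272.042) → (48.539,278.876) → (36.913,278.876) → (27.507,272.042) → (23.914,260.985) → (27.507,249.928) → (36.913,243.094) → (48.539,243.094) → (57.945,249.928) → (61.538,260.985) (closed)

[4] `<path>` rectangle, #ff8800→score S442 F2342: (107.737,209.332) → (155.791,209.332) → (155.791,190.139) → (107.737,190.139) → (107.737,209.332) (closed)

[5] `<path>` open polyline, #ff8800→score S442 F2342: (106.801,174.881) → (78.292,16.436) → (157.763,258.312) → (215.990,159.989)

[6] `<path>` quadratic bezier, #ff8800→score S442 F2342: (13.258,30.593) → (27.491,55.990) → (42.534,83.756) → (58.386,113.889) → (75.047,146.391) → (92.518,181.261)

[7] `<path>` cubic bezier, #ff8800→score S442 F2342: (82.296,121.870) → (70.558,125.996) → (63.745,155.224) → (59.104,193.501) → (53.879,224.773) → (45.316,232.989)

[8] `<path>` open polyline, #ff8800→score S442 F2342: (92.349,175.849) → (224.585,69.581) → (212.123,278.698) → (84.807,110.687) → (91.303,102.034) → (205.598,109.075)

G21
G90
G0 X16.196 Y242.625
M4 S442
G1 X87.450 Y242.625 F2342
G1 X87.450 Y232.327
G1 X16.196 Y232.327
G1 X16.196 Y242.625
G0 X31.930 Y173.805
M4 S442
G1 X52.817 Y185.233 F2342
G1 X70.140 Y168.900
G1 X59.959 Y147.378
G1 X36.344 Y150.409
G1 X31.930 Y173.805
G0 X61.538 Y260.985
M4 S442
G1 X57.945 Y272.042 F2342
G1 X48.539 Y278.876
G1 X36.913 Y278.876
G1 X27.507 Y272.042
G1 X23.914 Y260.985
G1 X27.507 Y249.928
G1 X36.913 Y243.094
G1 X48.539 Y243.094
G1 X57.945 Y249.928
G1 X61.538 Y260.985
G0 X107.737 Y209.332
M4 S442
G1 X155.791 Y209.332 F2342
G1 X155.791 Y190.139
G1 X107.737 Y190.139
G1 X107.737 Y209.332
G0 X106.801 Y174.881
M4 S442
G1 X78.292 Y16.436 F2342
G1 X157.763 Y258.312
G1 X215.990 Y159.989
G0 X13.258 Y30.593
M4 S442
G1 X27.491 Y55.990 F2342
G1 X42.534 Y83.756
G1 X58.386 Y113.889
G1 X75.047 Y146.391
G1 X92.518 Y181.261
G0 X82.296 Y121.870
M4 S442
G1 X70.558 Y125.996 F2342
G1 X63.745 Y155.224
G1 X59.104 Y193.501
G1 X53.879 Y224.773
G1 X45.316 Y232.989
G0 X92.349 Y175.849
M4 S442
G1 X224.585 Y69.581 F2342
G1 X212.123 Y278.698
G1 X84.807 Y110.687
G1 X91.303 Y102.034
G1 X205.598 Y109.075
M5
G0 X0.000 Y0.000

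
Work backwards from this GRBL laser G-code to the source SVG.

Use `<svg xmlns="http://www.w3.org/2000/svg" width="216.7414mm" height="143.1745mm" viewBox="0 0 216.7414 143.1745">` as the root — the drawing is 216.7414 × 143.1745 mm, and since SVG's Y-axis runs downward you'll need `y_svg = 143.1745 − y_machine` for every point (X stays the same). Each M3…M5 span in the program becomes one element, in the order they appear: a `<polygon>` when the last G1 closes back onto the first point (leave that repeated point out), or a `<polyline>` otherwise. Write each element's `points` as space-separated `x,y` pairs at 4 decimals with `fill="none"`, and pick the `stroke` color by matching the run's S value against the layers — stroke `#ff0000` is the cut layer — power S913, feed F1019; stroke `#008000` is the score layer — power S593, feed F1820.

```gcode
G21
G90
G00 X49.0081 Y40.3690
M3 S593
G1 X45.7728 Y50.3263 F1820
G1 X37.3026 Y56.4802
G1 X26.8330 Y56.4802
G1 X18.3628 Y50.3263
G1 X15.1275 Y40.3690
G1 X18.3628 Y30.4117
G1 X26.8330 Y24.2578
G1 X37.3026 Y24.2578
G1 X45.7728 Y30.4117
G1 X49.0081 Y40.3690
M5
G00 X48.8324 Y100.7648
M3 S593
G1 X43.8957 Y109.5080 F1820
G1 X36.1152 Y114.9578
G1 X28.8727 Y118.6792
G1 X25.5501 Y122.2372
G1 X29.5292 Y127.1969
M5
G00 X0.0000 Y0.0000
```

Machine Y-up, SVG Y-down with viewBox height 143.1745, so y_svg = 143.1745 − y_machine; X carries over. Every run uses S593, so all elements get stroke `#008000` (score).

Run 1: The run returns to its start, so emit a `<polygon>` with points (Y-flipped): 49.0081,102.8055 45.7728,92.8482 37.3026,86.6943 26.8330,86.6943 18.3628,92.8482 15.1275,102.8055 18.3628,112.7628 26.8330,118.9167 37.3026,118.9167 45.7728,112.7628.

Run 2: The run is open, so emit a `<polyline>` with points (Y-flipped): 48.8324,42.4097 43.8957,33.6665 36.1152,28.2167 28.8727,24.4953 25.5501,20.9373 29.5292,15.9776.

<svg xmlns="http://www.w3.org/2000/svg" width="216.7414mm" height="143.1745mm" viewBox="0 0 216.7414 143.1745">
  <polygon points="49.0081,102.8055 45.7728,92.8482 37.3026,86.6943 26.8330,86.6943 18.3628,92.8482 15.1275,102.8055 18.3628,112.7628 26.8330,118.9167 37.3026,118.9167 45.7728,112.7628" fill="none" stroke="#008000"/>
  <polyline points="48.8324,42.4097 43.8957,33.6665 36.1152,28.2167 28.8727,24.4953 25.5501,20.9373 29.5292,15.9776" fill="none" stroke="#008000"/>
</svg>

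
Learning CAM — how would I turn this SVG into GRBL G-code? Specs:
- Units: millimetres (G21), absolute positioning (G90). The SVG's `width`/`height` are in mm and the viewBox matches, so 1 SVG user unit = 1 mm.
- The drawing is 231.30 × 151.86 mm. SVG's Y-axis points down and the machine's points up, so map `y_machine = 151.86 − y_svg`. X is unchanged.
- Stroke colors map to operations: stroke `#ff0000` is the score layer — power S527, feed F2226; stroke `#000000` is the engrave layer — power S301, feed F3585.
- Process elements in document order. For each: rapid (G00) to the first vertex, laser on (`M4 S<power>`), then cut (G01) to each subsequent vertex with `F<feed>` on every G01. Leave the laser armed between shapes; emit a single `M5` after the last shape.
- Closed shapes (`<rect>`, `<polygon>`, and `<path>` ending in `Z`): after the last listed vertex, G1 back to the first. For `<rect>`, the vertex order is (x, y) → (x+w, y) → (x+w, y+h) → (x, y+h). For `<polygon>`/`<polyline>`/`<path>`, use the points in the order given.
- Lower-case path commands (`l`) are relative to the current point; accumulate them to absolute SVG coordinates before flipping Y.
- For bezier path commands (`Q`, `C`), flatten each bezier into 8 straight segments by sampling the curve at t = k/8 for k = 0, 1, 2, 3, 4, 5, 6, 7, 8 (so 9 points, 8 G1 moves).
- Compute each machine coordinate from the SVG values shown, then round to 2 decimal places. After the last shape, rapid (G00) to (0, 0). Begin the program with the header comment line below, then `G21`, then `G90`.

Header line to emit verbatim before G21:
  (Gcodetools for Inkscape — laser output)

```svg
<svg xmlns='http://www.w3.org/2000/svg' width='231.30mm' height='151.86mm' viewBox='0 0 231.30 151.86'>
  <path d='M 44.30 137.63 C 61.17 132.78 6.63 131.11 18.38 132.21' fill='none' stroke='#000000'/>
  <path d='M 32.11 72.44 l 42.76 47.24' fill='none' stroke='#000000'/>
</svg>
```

1 u = 1 mm; y_m = 151.86 − y.

[1] `<path>` cubic bezier, #000000→engrave S301 F3585: (44.30,14.23) → (47.55,15.90) → (45.71,17.28) → (40.41,18.37) → (33.26,19.17) → (25.87,19.70) → (19.85,19.95) → (16.81,19.93) → (18.38,19.65)

[2] `<path>` line segment, #000000→engrave S301 F3585: (32.11,79.42) → (74.87,32.18)

(Gcodetools for Inkscape — laser output)
G21
G90
G00 X44.30 Y14.23
M4 S301
G01 X47.55 Y15.90 F3585
G01 X45.71 Y17.28 F3585
G01 X40.41 Y18.37 F3585
G01 X33.26 Y19.17 F3585
G01 X25.87 Y19.70 F3585
G01 X19.85 Y19.95 F3585
G01 X16.81 Y19.93 F3585
G01 X18.38 Y19.65 F3585
G00 X32.11 Y79.42
M4 S301
G01 X74.87 Y32.18 F3585
M5
G00 X0.00 Y0.00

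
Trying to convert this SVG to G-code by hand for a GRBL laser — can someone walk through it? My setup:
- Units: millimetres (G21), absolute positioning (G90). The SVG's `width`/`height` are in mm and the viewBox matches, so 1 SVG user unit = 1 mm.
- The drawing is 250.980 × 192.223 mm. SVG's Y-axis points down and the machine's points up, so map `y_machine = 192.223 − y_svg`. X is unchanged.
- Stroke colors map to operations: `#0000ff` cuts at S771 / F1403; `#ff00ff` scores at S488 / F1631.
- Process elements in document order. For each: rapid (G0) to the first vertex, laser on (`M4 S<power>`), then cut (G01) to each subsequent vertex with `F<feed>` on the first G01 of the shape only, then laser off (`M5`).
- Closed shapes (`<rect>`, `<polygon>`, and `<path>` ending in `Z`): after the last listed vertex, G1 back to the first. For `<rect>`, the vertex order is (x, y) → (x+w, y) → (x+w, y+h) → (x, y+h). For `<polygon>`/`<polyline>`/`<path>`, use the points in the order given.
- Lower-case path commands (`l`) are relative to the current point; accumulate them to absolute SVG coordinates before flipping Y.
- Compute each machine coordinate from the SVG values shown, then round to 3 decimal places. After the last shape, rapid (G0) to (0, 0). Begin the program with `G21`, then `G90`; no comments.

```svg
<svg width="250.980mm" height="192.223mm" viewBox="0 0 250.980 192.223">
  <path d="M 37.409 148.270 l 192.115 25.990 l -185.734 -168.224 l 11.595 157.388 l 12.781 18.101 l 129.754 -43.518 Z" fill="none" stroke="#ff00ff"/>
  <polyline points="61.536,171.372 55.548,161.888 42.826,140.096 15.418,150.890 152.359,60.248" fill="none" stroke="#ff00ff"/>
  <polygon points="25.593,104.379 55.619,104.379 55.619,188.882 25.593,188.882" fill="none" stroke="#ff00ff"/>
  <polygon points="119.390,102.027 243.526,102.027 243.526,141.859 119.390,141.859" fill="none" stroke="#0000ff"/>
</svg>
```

Since the viewBox matches the mm dimensions, user units are millimetres directly. The only transform is the Y-flip y_m = 192.223 − y_svg.

Shape 1 is a closed polygon drawn with `<path>`. Its stroke #ff00ff means score at S488, F1631. After flipping Y the toolpath is (37.409,43.953) → (229.524,17.963) → (43.790,186.187) → (55.385,28.799) → (68.166,10.698) → (197.920,54.216) → (37.409,43.953), returning to the start.

Shape 2 is a open polyline drawn with `<polyline>`. Its stroke #ff00ff means score at S488, F1631. After flipping Y the toolpath is (61.536,20.851) → (55.548,30.335) → (42.826,52.127) → (15.418,41.333) → (152.359,131.975).

Shape 3 is a rectangle drawn with `<polygon>`. Its stroke #ff00ff means score at S488, F1631. After flipping Y the toolpath is (25.593,87.844) → (55.619,87.844) → (55.619,3.341) → (25.593,3.341) → (25.593,87.844), returning to the start.

Shape 4 is a rectangle drawn with `<polygon>`. Its stroke #0000ff means cut at S771, F1403. After flipping Y the toolpath is (119.390,90.196) → (243.526,90.196) → (243.526,50.364) → (119.390,50.364) → (119.390,90.196), returning to the start.

G21
G90
G0 X37.409 Y43.953
M4 S488
G01 X229.524 Y17.963 F1631
G01 X43.790 Y186.187
G01 X55.385 Y28.799
G01 X68.166 Y10.698
G01 X197.920 Y54.216
G01 X37.409 Y43.953
M5
G0 X61.536 Y20.851
M4 S488
G01 X55.548 Y30.335 F1631
G01 X42.826 Y52.127
G01 X15.418 Y41.333
G01 X152.359 Y131.975
M5
G0 X25.593 Y87.844
M4 S488
G01 X55.619 Y87.844 F1631
G01 X55.619 Y3.341
G01 X25.593 Y3.341
G01 X25.593 Y87.844
M5
G0 X119.390 Y90.196
M4 S771
G01 X243.526 Y90.196 F1403
G01 X243.526 Y50.364
G01 X119.390 Y50.364
G01 X119.390 Y90.196
M5
G0 X0.000 Y0.000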